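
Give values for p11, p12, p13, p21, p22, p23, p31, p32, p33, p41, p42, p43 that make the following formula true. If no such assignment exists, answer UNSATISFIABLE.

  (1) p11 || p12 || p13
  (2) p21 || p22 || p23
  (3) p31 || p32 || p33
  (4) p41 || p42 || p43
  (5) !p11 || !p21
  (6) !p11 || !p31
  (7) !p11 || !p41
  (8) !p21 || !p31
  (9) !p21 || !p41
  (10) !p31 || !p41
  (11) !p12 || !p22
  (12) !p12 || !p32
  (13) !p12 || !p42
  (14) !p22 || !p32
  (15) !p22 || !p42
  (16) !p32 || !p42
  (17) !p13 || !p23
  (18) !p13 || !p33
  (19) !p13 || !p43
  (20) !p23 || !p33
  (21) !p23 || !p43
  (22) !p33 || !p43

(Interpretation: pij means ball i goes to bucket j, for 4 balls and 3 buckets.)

UNSATISFIABLE

Case p11 = false:
Case p12 = true:
From the singleton clause (!p22), p22 = false.
From the singleton clause (!p32), p32 = false.
From the singleton clause (!p42), p42 = false.
Case p21 = true:
From the singleton clause (!p31), p31 = false.
From the singleton clause (p33), p33 = true.
From the singleton clause (!p41), p41 = false.
From the singleton clause (p43), p43 = true.
Now (!p43) is unsatisfied and unit — conflict.
Undo p21 and try p21 = false.
From the singleton clause (p23), p23 = true.
From the singleton clause (!p13), p13 = false.
From the singleton clause (!p33), p33 = false.
From the singleton clause (p31), p31 = true.
From the singleton clause (!p41), p41 = false.
From the singleton clause (p43), p43 = true.
Now (!p43) is unsatisfied and unit — conflict.
Both values of p21 lead to a conflict.
Undo p12 and try p12 = false.
From the singleton clause (p13), p13 = true.
From the singleton clause (!p23), p23 = false.
From the singleton clause (!p33), p33 = false.
From the singleton clause (!p43), p43 = false.
Case p21 = true:
From the singleton clause (!p31), p31 = false.
From the singleton clause (p32), p32 = true.
From the singleton clause (!p41), p41 = false.
From the singleton clause (p42), p42 = true.
Now (!p42) is unsatisfied and unit — conflict.
Undo p21 and try p21 = false.
From the singleton clause (p22), p22 = true.
From the singleton clause (!p32), p32 = false.
From the singleton clause (p31), p31 = true.
From the singleton clause (!p41), p41 = false.
From the singleton clause (p42), p42 = true.
Now (!p42) is unsatisfied and unit — conflict.
Both values of p21 lead to a conflict.
Both values of p12 lead to a conflict.
Undo p11 and try p11 = true.
From the singleton clause (!p21), p21 = false.
From the singleton clause (!p31), p31 = false.
From the singleton clause (!p41), p41 = false.
Case p22 = true:
From the singleton clause (!p12), p12 = false.
From the singleton clause (!p32), p32 = false.
From the singleton clause (p33), p33 = true.
From the singleton clause (!p42), p42 = false.
From the singleton clause (p43), p43 = true.
Now (!p43) is unsatisfied and unit — conflict.
Undo p22 and try p22 = false.
From the singleton clause (p23), p23 = true.
From the singleton clause (!p13), p13 = false.
From the singleton clause (!p33), p33 = false.
From the singleton clause (p32), p32 = true.
From the singleton clause (!p12), p12 = false.
From the singleton clause (!p42), p42 = false.
From the singleton clause (p43), p43 = true.
Now (!p43) is unsatisfied and unit — conflict.
Both values of p22 lead to a conflict.
Both values of p11 lead to a conflict.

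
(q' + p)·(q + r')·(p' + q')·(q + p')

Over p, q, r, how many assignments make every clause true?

1

There are 2^3 = 8 truth assignments over (p, q, r).
Check each against the 4 clauses (columns in the order p, q, r):
  F F F  ✓ satisfies all
  F F T  ✗ fails (q + r')
  F T F  ✗ fails (q' + p)
  F T T  ✗ fails (q' + p)
  T F F  ✗ fails (q + p')
  T F T  ✗ fails (q + r')
  T T F  ✗ fails (p' + q')
  T T T  ✗ fails (p' + q')
1 of the 8 rows is a model.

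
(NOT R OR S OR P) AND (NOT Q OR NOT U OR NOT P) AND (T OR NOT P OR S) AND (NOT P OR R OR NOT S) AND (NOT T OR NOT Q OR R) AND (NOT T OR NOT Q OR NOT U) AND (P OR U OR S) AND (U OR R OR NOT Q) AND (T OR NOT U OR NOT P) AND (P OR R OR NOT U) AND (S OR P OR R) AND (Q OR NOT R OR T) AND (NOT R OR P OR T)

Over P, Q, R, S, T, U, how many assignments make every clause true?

There are 2^6 = 64 truth assignments over (P, Q, R, S, T, U).
Split on S. With S = true, the clauses containing S are satisfied and NOT S drops from the rest; 9 of the 2^5 = 32 assignments to the other variables satisfy what remains.
With S = false, by the same count on the reduced clause set, 5 assignments work.
Total: 9 + 5 = 14.

14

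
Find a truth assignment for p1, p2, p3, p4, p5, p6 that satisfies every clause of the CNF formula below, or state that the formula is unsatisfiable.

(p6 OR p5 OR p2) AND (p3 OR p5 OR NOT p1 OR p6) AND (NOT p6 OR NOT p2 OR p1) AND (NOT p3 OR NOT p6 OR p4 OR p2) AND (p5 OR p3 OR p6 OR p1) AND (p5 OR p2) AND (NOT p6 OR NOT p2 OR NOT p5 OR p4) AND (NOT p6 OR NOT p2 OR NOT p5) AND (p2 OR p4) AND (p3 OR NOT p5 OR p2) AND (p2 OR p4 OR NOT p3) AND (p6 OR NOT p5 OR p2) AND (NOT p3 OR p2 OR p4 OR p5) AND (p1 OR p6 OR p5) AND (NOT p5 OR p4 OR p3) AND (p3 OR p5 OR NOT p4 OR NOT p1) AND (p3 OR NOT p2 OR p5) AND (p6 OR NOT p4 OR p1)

p1: true, p2: true, p3: true, p4: false, p5: true, p6: false

Branch on p5: set p5 = true.
Branch on p6: set p6 = false.
The clause (p2) is unit, so p2 = true.
Branch on p4: set p4 = false.
The clause (p3) is unit, so p3 = true.
All clauses hold; p1 can take either value.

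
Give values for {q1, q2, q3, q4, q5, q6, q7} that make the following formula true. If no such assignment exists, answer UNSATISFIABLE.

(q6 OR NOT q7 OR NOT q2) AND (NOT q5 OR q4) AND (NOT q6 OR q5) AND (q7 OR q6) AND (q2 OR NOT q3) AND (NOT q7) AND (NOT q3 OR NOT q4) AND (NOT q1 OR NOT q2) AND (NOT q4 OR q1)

From the singleton clause (NOT q7), q7 = false.
From the singleton clause (q6), q6 = true.
From the singleton clause (q5), q5 = true.
From the singleton clause (q4), q4 = true.
From the singleton clause (NOT q3), q3 = false.
From the singleton clause (q1), q1 = true.
From the singleton clause (NOT q2), q2 = false.
All clauses are satisfied.

q1 ↦ true, q2 ↦ false, q3 ↦ false, q4 ↦ true, q5 ↦ true, q6 ↦ true, q7 ↦ false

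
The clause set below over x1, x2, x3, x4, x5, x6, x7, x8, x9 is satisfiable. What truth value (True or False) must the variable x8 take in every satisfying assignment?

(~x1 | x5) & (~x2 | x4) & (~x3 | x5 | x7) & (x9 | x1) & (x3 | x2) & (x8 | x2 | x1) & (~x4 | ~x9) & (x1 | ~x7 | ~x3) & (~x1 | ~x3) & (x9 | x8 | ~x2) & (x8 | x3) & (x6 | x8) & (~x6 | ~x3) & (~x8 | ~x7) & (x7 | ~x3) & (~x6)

Suppose x8 = 0.
Unit clause (x3) forces x3 = 1.
Unit clause (~x1) forces x1 = 0.
Unit clause (x9) forces x9 = 1.
Unit clause (x2) forces x2 = 1.
Unit clause (x4) forces x4 = 1.
Now (~x4) is unsatisfied and unit — conflict.
So every satisfying assignment has x8 = True.

True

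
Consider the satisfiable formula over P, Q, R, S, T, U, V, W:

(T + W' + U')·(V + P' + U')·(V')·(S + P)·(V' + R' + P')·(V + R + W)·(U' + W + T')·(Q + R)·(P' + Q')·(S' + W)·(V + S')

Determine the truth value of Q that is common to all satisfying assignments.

False

Suppose Q = 1.
The clause (V') is unit, so V = 0.
The clause (P') is unit, so P = 0.
The clause (S) is unit, so S = 1.
Now (S') is unsatisfied and unit — conflict.
So every satisfying assignment has Q = False.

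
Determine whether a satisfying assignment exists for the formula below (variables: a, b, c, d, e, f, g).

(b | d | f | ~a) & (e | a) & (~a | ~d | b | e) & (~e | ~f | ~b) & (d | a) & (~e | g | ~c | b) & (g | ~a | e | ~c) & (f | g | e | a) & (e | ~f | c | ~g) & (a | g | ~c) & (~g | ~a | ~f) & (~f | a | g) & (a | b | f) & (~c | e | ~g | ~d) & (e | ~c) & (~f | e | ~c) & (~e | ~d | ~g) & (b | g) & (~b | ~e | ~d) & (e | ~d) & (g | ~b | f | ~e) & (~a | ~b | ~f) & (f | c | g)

Try e = 1.
Try f = 0.
Try d = 0.
Unit clause (a) forces a = 1.
Unit clause (b) forces b = 1.
Unit clause (g) forces g = 1.
Every clause is now satisfied; c is unconstrained.
A satisfying assignment: a ↦ 1,  b ↦ 1,  c ↦ 0,  d ↦ 0,  e ↦ 1,  f ↦ 0,  g ↦ 1.

Yes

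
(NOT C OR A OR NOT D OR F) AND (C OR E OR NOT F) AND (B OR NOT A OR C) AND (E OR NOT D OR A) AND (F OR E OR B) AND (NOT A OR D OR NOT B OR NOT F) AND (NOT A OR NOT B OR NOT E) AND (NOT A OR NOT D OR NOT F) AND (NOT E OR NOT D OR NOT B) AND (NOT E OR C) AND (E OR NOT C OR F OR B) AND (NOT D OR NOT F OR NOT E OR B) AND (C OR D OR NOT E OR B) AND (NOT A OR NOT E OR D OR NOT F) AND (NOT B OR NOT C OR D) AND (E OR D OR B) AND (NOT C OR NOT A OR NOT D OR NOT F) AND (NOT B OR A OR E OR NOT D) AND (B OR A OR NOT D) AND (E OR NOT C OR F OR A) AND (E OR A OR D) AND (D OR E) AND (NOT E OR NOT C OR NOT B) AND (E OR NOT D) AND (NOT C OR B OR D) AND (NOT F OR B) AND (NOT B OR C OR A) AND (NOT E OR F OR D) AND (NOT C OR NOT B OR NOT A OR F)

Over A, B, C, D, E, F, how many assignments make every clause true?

There are 2^6 = 64 truth assignments over (A, B, C, D, E, F).
Split on E. With E = true, the clauses containing E are satisfied and NOT E drops from the rest; 1 of the 2^5 = 32 assignments to the other variables satisfy what remains.
With E = false, by the same count on the reduced clause set, 0 assignments work.
(One model: A=T, B=F, C=T, D=T, E=T, F=F.)
Total: 1 + 0 = 1.

1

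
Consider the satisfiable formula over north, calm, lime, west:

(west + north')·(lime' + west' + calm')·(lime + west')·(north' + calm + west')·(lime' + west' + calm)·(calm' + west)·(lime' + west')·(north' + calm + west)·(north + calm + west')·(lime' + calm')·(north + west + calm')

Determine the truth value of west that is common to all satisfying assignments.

Suppose west = 1.
From the singleton clause (lime), lime = 1.
Now (lime') is unsatisfied and unit — conflict.
So every satisfying assignment has west = False.

False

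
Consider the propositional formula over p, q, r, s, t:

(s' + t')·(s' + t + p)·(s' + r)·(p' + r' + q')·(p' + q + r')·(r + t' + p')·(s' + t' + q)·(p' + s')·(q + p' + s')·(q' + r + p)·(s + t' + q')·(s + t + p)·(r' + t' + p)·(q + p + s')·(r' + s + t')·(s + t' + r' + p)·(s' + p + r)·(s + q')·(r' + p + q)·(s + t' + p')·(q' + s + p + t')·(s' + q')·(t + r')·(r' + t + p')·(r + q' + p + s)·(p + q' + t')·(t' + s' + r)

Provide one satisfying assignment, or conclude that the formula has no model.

p ↦ 1; q ↦ 0; r ↦ 0; s ↦ 0; t ↦ 0

Suppose s = 0.
The clause (q') is unit, so q = 0.
Suppose p = 1.
The clause (r') is unit, so r = 0.
The clause (t') is unit, so t = 0.
All clauses are satisfied.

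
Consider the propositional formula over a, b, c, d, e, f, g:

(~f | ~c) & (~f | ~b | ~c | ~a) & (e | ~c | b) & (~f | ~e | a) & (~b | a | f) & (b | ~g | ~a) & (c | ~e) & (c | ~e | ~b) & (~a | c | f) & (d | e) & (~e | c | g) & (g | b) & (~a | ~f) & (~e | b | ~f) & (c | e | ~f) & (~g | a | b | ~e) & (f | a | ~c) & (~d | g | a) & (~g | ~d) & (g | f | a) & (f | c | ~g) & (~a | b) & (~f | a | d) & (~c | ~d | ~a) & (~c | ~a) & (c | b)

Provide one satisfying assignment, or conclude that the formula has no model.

Branch on f: set f = 0.
Branch on b: set b = 0.
Unit clause (g) forces g = 1.
Unit clause (~a) forces a = 0.
Unit clause (~e) forces e = 0.
Unit clause (~c) forces c = 0.
But (c) is also a unit clause — contradiction.
Backtrack on b: now try b = 1.
Unit clause (a) forces a = 1.
Unit clause (c) forces c = 1.
But (~c) is also a unit clause — contradiction.
Neither b = 1 nor b = 0 works.
Backtrack on f: now try f = 1.
Unit clause (~c) forces c = 0.
Unit clause (~e) forces e = 0.
But (e) is also a unit clause — contradiction.
Neither f = 1 nor f = 0 works.

UNSATISFIABLE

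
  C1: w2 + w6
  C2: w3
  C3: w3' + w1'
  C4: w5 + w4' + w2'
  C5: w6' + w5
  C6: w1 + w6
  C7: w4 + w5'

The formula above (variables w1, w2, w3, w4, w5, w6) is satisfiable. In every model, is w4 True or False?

True

Suppose w4 = 0.
(w3) alone gives w3 = 1.
(w1') alone gives w1 = 0.
(w6) alone gives w6 = 1.
(w5) alone gives w5 = 1.
But (w5') is also a unit clause — contradiction.
So every satisfying assignment has w4 = True.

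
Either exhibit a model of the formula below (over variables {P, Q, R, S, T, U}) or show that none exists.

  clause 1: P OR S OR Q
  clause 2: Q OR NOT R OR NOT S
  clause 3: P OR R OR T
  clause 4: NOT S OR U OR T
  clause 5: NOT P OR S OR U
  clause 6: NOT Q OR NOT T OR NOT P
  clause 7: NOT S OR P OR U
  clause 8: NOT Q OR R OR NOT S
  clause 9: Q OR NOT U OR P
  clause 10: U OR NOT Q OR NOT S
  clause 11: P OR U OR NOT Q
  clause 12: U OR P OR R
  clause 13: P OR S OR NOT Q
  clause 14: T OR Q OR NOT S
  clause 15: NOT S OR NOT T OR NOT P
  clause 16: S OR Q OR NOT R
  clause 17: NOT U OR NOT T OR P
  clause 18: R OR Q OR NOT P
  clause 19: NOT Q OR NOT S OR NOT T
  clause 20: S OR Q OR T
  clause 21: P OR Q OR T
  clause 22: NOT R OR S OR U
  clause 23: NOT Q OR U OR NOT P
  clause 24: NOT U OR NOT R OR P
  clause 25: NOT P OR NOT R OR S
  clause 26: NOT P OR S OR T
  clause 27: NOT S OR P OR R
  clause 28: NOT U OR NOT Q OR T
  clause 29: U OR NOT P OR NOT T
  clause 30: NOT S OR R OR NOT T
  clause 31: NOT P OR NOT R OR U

UNSATISFIABLE

Suppose P = true.
Suppose S = true.
From the singleton clause (NOT T), T = false.
From the singleton clause (U), U = true.
From the singleton clause (Q), Q = true.
But (NOT Q) is also a unit clause — contradiction.
So S must be the other value — set S = false.
From the singleton clause (U), U = true.
From the singleton clause (NOT R), R = false.
From the singleton clause (Q), Q = true.
From the singleton clause (NOT T), T = false.
But (T) is also a unit clause — contradiction.
Neither S = true nor S = false works.
So P must be the other value — set P = false.
Suppose S = true.
From the singleton clause (U), U = true.
From the singleton clause (Q), Q = true.
From the singleton clause (R), R = true.
But (NOT R) is also a unit clause — contradiction.
So S must be the other value — set S = false.
From the singleton clause (Q), Q = true.
But (NOT Q) is also a unit clause — contradiction.
Neither S = true nor S = false works.
Neither P = true nor P = false works.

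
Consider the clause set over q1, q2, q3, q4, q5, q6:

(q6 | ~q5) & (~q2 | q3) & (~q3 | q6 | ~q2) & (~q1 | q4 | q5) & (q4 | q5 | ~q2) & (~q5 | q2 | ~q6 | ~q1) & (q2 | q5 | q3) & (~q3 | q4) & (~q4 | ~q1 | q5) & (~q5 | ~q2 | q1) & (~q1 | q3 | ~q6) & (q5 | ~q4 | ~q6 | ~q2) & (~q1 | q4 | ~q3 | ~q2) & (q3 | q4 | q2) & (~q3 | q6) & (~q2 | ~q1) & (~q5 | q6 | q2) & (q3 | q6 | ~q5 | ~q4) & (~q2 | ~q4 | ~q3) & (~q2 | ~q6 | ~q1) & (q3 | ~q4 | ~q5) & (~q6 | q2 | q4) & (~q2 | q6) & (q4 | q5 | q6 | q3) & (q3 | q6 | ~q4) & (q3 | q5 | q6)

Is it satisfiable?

Suppose q6 = 1.
Suppose q2 = 0.
Unit clause (q4) forces q4 = 1.
Suppose q5 = 0.
Unit clause (q3) forces q3 = 1.
Unit clause (~q1) forces q1 = 0.
All clauses are satisfied.
A satisfying assignment: q1 ↦ 0; q2 ↦ 0; q3 ↦ 1; q4 ↦ 1; q5 ↦ 0; q6 ↦ 1.

Satisfiable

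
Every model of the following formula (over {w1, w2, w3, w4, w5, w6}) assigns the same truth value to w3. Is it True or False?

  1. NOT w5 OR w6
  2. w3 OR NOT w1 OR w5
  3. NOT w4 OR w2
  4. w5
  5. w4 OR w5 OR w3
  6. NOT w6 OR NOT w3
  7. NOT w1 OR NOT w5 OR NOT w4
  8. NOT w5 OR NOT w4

Suppose w3 = true.
Unit clause (w5) forces w5 = true.
Unit clause (w6) forces w6 = true.
But (NOT w6) is also a unit clause — contradiction.
So every satisfying assignment has w3 = False.

False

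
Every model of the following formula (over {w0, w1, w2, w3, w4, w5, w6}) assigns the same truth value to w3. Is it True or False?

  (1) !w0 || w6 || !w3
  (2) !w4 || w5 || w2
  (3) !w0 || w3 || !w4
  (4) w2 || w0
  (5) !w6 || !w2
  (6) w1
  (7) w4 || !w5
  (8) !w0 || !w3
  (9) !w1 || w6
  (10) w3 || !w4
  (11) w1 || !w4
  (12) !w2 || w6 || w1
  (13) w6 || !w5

False

Suppose w3 = true.
(w1) alone gives w1 = true.
(!w0) alone gives w0 = false.
(w2) alone gives w2 = true.
(!w6) alone gives w6 = false.
But (w6) is also a unit clause — contradiction.
So every satisfying assignment has w3 = False.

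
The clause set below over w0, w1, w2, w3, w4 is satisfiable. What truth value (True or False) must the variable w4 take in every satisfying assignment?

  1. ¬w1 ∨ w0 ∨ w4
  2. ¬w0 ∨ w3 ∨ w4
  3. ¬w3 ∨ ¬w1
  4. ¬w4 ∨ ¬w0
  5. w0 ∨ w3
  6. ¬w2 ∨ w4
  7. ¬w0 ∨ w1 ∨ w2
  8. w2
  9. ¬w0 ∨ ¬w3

True

Suppose w4 = False.
(¬w2) alone gives w2 = False.
Now (w2) is unsatisfied and unit — conflict.
So every satisfying assignment has w4 = True.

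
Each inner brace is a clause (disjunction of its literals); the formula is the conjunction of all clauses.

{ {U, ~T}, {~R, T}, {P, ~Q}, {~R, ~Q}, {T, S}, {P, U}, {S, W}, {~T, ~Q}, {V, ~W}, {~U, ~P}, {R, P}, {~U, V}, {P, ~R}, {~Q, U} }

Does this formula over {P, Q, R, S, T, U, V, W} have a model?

Yes

Try U = 0.
The clause (~T) is unit, so T = 0.
The clause (~R) is unit, so R = 0.
The clause (S) is unit, so S = 1.
The clause (P) is unit, so P = 1.
The clause (~Q) is unit, so Q = 0.
Try V = 1.
All clauses hold; W can take either value.
A satisfying assignment: P: 1; Q: 0; R: 0; S: 1; T: 0; U: 0; V: 1; W: 1.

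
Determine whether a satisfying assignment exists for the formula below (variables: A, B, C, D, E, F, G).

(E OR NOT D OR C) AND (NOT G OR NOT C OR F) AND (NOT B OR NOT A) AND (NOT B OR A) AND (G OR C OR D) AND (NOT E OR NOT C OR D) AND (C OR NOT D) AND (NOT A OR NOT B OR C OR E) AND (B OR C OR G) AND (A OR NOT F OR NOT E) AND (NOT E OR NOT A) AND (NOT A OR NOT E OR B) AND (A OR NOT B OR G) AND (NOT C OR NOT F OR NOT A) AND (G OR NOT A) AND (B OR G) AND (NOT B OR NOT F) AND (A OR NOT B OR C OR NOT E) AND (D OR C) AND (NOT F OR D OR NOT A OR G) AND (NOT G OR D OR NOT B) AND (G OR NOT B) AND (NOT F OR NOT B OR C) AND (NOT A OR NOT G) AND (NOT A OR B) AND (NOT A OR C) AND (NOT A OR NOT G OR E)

Case B = false:
From the singleton clause (G), G = true.
From the singleton clause (NOT A), A = false.
Case C = true:
From the singleton clause (F), F = true.
From the singleton clause (NOT E), E = false.
Every clause is now satisfied; D is unconstrained.
A satisfying assignment: A ↦ false, B ↦ false, C ↦ true, D ↦ false, E ↦ false, F ↦ true, G ↦ true.

Yes, satisfiable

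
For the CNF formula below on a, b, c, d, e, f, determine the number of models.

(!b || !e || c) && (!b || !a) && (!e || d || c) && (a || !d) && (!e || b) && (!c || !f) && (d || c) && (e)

1

There are 2^6 = 64 truth assignments over (a, b, c, d, e, f).
Split on e. With e = true, the clauses containing e are satisfied and !e drops from the rest; 1 of the 2^5 = 32 assignments to the other variables satisfy what remains.
With e = false, by the same count on the reduced clause set, 0 assignments work.
Total: 1 + 0 = 1.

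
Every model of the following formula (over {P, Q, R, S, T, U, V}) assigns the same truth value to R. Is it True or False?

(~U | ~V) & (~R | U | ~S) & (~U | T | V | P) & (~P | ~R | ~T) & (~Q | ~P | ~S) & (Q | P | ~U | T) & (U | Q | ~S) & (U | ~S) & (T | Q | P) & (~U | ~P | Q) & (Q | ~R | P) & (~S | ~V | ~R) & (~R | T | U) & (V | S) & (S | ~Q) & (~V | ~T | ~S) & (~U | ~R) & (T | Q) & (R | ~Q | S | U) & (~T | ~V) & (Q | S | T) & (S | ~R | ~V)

Suppose R = 1.
From the singleton clause (~U), U = 0.
From the singleton clause (~S), S = 0.
From the singleton clause (T), T = 1.
From the singleton clause (~P), P = 0.
From the singleton clause (Q), Q = 1.
That conflicts with the unit clause (~Q).
So every satisfying assignment has R = False.

False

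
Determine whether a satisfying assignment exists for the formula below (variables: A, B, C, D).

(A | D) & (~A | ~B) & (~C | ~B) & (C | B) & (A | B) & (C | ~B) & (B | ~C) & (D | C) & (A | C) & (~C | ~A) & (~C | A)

Try A = 1.
Unit clause (~B) forces B = 0.
Unit clause (C) forces C = 1.
That conflicts with the unit clause (~C).
That branch fails; take A = 0 instead.
Unit clause (D) forces D = 1.
Unit clause (B) forces B = 1.
Unit clause (~C) forces C = 0.
That conflicts with the unit clause (C).
Both values of A lead to a conflict.
No assignment satisfies every clause.

No, unsatisfiable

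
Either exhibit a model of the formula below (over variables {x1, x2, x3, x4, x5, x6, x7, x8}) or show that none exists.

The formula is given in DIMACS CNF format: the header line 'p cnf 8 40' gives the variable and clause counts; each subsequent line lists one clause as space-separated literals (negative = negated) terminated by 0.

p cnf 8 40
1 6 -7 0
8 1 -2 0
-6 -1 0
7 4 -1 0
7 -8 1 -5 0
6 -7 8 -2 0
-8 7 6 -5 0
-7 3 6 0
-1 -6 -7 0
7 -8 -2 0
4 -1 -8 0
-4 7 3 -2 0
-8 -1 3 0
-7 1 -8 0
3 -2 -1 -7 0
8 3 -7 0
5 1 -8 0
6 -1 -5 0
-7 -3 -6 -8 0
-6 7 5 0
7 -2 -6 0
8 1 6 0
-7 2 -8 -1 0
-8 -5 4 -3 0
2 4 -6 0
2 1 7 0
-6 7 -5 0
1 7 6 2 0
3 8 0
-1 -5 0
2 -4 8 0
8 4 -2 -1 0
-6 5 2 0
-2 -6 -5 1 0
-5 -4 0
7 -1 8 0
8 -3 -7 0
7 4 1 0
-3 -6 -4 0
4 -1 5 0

x1: True, x2: True, x3: True, x4: True, x5: False, x6: False, x7: True, x8: True

Suppose x6 = False.
Suppose x1 = True.
From the singleton clause (¬x5), x5 = False.
From the singleton clause (x4), x4 = True.
Suppose x7 = True.
From the singleton clause (x3), x3 = True.
From the singleton clause (x8), x8 = True.
From the singleton clause (x2), x2 = True.
This assignment satisfies each clause.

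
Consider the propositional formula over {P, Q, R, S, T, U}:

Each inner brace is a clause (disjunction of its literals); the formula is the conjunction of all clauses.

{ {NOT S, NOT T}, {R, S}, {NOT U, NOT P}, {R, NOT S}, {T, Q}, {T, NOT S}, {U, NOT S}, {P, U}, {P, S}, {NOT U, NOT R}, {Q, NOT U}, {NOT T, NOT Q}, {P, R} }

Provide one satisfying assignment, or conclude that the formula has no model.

P ↦ true,  Q ↦ false,  R ↦ true,  S ↦ false,  T ↦ true,  U ↦ false

Suppose S = false.
The clause (R) is unit, so R = true.
The clause (P) is unit, so P = true.
The clause (NOT U) is unit, so U = false.
Suppose T = true.
The clause (NOT Q) is unit, so Q = false.
Every clause now holds.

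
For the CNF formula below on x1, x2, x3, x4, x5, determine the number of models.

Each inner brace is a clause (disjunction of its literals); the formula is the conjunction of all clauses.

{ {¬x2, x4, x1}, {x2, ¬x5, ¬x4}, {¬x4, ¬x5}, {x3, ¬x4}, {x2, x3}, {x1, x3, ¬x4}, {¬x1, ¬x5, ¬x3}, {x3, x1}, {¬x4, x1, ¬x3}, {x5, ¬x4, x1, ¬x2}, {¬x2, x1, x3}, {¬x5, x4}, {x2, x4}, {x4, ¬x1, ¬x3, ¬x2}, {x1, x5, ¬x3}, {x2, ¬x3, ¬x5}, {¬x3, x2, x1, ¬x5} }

3

There are 2^5 = 32 truth assignments over (x1, x2, x3, x4, x5).
Split on x4. With x4 = True, the clauses containing x4 are satisfied and ¬x4 drops from the rest; 2 of the 2^4 = 16 assignments to the other variables satisfy what remains.
With x4 = False, by the same count on the reduced clause set, 1 assignment works.
(One model: x1=T, x2=F, x3=T, x4=T, x5=F.)
Total: 2 + 1 = 3.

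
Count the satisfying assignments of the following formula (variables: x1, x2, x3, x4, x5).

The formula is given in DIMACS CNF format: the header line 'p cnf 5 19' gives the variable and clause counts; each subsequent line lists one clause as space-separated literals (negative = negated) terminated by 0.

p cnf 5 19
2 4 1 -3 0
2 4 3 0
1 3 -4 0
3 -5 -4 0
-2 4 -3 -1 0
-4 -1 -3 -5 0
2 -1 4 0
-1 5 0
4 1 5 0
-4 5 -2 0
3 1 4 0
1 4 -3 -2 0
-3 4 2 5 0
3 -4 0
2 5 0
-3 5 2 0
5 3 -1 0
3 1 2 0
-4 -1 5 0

3

There are 2^5 = 32 truth assignments over (x1, x2, x3, x4, x5).
Split on x1. With x1 = True, the clauses containing x1 are satisfied and ¬x1 drops from the rest; 1 of the 2^4 = 16 assignments to the other variables satisfy what remains.
With x1 = False, by the same count on the reduced clause set, 2 assignments work.
(One model: x1=F, x2=F, x3=T, x4=T, x5=T.)
Total: 1 + 2 = 3.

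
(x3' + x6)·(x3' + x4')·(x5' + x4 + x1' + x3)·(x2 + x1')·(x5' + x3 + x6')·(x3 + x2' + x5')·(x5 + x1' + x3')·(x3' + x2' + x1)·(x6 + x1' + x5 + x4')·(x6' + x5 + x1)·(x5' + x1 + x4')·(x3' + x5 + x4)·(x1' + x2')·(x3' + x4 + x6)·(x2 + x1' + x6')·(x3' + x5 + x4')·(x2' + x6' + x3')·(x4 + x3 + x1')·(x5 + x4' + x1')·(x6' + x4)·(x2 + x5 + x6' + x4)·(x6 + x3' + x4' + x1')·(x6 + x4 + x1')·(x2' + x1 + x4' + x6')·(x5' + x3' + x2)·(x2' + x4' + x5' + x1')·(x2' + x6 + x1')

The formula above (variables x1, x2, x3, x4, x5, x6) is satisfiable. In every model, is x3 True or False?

False

Suppose x3 = 1.
Unit clause (x6) forces x6 = 1.
Unit clause (x4') forces x4 = 0.
Now (x4) is unsatisfied and unit — conflict.
So every satisfying assignment has x3 = False.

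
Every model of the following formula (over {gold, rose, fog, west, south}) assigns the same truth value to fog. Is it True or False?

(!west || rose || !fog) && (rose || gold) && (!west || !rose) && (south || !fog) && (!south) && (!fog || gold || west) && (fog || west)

Suppose fog = true.
Unit clause (south) forces south = true.
That conflicts with the unit clause (!south).
So every satisfying assignment has fog = False.

False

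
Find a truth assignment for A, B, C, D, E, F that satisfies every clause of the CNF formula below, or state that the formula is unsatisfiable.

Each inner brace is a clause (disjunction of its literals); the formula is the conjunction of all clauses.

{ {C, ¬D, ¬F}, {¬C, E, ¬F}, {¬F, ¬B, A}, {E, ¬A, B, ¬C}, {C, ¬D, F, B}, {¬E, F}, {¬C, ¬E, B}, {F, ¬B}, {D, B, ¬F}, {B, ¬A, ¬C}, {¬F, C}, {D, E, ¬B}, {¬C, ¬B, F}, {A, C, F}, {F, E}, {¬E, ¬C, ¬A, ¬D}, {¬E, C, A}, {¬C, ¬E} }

UNSATISFIABLE

Case E = False:
From the singleton clause (F), F = True.
From the singleton clause (¬C), C = False.
That conflicts with the unit clause (C).
Undo E and try E = True.
From the singleton clause (F), F = True.
From the singleton clause (C), C = True.
That conflicts with the unit clause (¬C).
Either choice for E ends in contradiction.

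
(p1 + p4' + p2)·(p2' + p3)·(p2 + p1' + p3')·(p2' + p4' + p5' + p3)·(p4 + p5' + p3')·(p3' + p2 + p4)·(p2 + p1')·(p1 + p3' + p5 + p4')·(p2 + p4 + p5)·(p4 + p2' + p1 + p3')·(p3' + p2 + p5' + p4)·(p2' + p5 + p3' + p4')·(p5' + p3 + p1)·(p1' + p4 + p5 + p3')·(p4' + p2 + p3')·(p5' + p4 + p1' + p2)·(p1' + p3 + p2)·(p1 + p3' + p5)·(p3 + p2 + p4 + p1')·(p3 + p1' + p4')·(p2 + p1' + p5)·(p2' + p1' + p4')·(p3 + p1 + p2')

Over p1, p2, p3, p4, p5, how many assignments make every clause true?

There are 2^5 = 32 truth assignments over (p1, p2, p3, p4, p5).
Split on p3. With p3 = 1, the clauses containing p3 are satisfied and p3' drops from the rest; 1 of the 2^4 = 16 assignments to the other variables satisfy what remains.
With p3 = 0, by the same count on the reduced clause set, 0 assignments work.
(One model: p1=F, p2=T, p3=T, p4=T, p5=T.)
Total: 1 + 0 = 1.

1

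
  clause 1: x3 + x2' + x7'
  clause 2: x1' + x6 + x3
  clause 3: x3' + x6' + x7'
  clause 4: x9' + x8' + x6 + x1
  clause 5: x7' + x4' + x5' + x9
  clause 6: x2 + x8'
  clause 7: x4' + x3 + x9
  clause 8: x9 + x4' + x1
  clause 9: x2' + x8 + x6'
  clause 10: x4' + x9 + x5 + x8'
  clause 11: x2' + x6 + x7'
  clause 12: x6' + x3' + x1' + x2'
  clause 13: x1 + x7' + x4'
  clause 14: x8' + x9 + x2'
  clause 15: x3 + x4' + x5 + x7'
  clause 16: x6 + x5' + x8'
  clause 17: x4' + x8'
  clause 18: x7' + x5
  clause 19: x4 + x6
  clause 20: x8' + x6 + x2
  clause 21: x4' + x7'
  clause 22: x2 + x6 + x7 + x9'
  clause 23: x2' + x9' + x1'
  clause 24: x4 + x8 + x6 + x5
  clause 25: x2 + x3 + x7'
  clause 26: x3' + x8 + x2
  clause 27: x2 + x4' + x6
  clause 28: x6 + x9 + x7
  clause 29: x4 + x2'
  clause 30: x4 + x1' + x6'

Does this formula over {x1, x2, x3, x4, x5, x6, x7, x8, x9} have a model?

Try x2 = 0.
The clause (x8') is unit, so x8 = 0.
The clause (x3') is unit, so x3 = 0.
The clause (x7') is unit, so x7 = 0.
Try x1 = 0.
Try x4 = 1.
The clause (x9) is unit, so x9 = 1.
The clause (x6) is unit, so x6 = 1.
All clauses hold; x5 can take either value.
A satisfying assignment: x1=0,  x2=0,  x3=0,  x4=1,  x5=1,  x6=1,  x7=0,  x8=0,  x9=1.

Satisfiable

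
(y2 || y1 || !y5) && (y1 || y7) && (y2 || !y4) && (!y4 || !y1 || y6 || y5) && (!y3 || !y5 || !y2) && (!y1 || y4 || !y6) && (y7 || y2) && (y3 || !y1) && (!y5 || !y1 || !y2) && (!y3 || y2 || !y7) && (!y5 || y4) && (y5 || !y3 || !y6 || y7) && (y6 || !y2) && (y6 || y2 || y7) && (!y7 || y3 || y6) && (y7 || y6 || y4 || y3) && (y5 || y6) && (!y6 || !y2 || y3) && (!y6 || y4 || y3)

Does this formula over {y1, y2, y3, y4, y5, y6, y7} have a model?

Yes, satisfiable

Branch on y1: set y1 = false.
From the singleton clause (y7), y7 = true.
Branch on y2: set y2 = true.
From the singleton clause (y6), y6 = true.
From the singleton clause (y3), y3 = true.
From the singleton clause (!y5), y5 = false.
Every clause is now satisfied; y4 is unconstrained.
A satisfying assignment: y1 ↦ false,  y2 ↦ true,  y3 ↦ true,  y4 ↦ true,  y5 ↦ false,  y6 ↦ true,  y7 ↦ true.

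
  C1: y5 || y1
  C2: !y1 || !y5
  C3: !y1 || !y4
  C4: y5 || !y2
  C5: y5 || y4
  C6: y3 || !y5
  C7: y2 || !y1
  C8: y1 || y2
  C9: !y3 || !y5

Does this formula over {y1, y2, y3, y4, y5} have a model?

Branch on y5: set y5 = true.
The clause (!y1) is unit, so y1 = false.
The clause (y3) is unit, so y3 = true.
That conflicts with the unit clause (!y3).
So y5 must be the other value — set y5 = false.
The clause (y1) is unit, so y1 = true.
The clause (!y4) is unit, so y4 = false.
That conflicts with the unit clause (y4).
Either choice for y5 ends in contradiction.
No assignment satisfies every clause.

No, unsatisfiable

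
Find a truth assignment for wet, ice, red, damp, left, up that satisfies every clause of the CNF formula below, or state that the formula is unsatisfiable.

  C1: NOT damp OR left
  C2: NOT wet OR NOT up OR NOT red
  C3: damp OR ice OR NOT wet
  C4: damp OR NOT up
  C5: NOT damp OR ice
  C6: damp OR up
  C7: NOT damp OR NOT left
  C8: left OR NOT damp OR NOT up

Suppose damp = false.
(NOT up) alone gives up = false.
Now (up) is unsatisfied and unit — conflict.
That branch fails; take damp = true instead.
(left) alone gives left = true.
Now (NOT left) is unsatisfied and unit — conflict.
Neither damp = true nor damp = false works.

UNSATISFIABLE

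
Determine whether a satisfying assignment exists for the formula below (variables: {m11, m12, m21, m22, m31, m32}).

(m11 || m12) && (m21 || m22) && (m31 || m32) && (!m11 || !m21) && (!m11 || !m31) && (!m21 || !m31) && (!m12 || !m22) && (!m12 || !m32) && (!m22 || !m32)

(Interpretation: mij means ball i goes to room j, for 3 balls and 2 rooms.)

No

Suppose m11 = true.
From the singleton clause (!m21), m21 = false.
From the singleton clause (m22), m22 = true.
From the singleton clause (!m31), m31 = false.
From the singleton clause (m32), m32 = true.
That conflicts with the unit clause (!m32).
That branch fails; take m11 = false instead.
From the singleton clause (m12), m12 = true.
From the singleton clause (!m22), m22 = false.
From the singleton clause (m21), m21 = true.
From the singleton clause (!m31), m31 = false.
From the singleton clause (m32), m32 = true.
That conflicts with the unit clause (!m32).
Both values of m11 lead to a conflict.
No assignment satisfies every clause.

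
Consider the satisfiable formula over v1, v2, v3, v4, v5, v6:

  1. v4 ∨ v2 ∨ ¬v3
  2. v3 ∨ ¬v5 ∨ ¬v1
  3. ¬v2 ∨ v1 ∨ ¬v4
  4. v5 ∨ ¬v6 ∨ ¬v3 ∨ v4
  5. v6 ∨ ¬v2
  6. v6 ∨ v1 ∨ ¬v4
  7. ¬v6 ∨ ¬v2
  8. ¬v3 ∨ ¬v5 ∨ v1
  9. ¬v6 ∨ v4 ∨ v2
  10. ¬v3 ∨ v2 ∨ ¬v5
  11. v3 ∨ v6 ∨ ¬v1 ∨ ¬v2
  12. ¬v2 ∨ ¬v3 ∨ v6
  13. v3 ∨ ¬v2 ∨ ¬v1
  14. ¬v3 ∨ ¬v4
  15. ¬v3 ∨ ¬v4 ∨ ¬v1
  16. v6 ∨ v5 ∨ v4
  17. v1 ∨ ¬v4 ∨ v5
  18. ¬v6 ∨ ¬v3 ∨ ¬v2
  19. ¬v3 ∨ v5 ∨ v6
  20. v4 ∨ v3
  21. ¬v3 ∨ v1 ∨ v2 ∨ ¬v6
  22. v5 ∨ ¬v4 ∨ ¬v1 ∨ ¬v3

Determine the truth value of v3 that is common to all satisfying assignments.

False

Suppose v3 = True.
Unit clause (¬v4) forces v4 = False.
Unit clause (v2) forces v2 = True.
Unit clause (v6) forces v6 = True.
But (¬v6) is also a unit clause — contradiction.
So every satisfying assignment has v3 = False.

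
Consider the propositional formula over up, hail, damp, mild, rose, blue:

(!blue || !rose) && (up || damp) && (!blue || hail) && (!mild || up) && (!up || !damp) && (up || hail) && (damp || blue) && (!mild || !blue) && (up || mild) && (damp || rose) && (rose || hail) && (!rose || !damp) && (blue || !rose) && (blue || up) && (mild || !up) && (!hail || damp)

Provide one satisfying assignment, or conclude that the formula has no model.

Suppose blue = false.
(damp) alone gives damp = true.
(!up) alone gives up = false.
But (up) is also a unit clause — contradiction.
So blue must be the other value — set blue = true.
(!rose) alone gives rose = false.
(hail) alone gives hail = true.
(!mild) alone gives mild = false.
(up) alone gives up = true.
But (!up) is also a unit clause — contradiction.
Both values of blue lead to a conflict.

UNSATISFIABLE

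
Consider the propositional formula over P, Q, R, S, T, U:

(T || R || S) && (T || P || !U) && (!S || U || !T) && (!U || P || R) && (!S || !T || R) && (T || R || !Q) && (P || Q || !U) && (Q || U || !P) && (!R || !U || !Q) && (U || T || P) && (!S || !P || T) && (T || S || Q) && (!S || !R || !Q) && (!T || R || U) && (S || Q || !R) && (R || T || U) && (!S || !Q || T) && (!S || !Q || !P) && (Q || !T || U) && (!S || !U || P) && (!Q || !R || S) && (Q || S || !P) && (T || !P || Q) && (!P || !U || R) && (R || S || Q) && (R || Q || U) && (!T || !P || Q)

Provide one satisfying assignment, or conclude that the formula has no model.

UNSATISFIABLE

Branch on T: set T = true.
Branch on S: set S = false.
Branch on R: set R = true.
Unit clause (Q) forces Q = true.
That conflicts with the unit clause (!Q).
Backtrack on R: now try R = false.
Unit clause (U) forces U = true.
Unit clause (P) forces P = true.
That conflicts with the unit clause (!P).
Either choice for R ends in contradiction.
Backtrack on S: now try S = true.
Unit clause (U) forces U = true.
Unit clause (R) forces R = true.
Unit clause (!Q) forces Q = false.
Unit clause (P) forces P = true.
That conflicts with the unit clause (!P).
Either choice for S ends in contradiction.
Backtrack on T: now try T = false.
Branch on R: set R = true.
Branch on P: set P = true.
Unit clause (!S) forces S = false.
Unit clause (Q) forces Q = true.
That conflicts with the unit clause (!Q).
Backtrack on P: now try P = false.
Unit clause (!U) forces U = false.
That conflicts with the unit clause (U).
Either choice for P ends in contradiction.
Backtrack on R: now try R = false.
Unit clause (S) forces S = true.
Unit clause (!Q) forces Q = false.
Unit clause (!P) forces P = false.
Unit clause (!U) forces U = false.
That conflicts with the unit clause (U).
Either choice for R ends in contradiction.
Either choice for T ends in contradiction.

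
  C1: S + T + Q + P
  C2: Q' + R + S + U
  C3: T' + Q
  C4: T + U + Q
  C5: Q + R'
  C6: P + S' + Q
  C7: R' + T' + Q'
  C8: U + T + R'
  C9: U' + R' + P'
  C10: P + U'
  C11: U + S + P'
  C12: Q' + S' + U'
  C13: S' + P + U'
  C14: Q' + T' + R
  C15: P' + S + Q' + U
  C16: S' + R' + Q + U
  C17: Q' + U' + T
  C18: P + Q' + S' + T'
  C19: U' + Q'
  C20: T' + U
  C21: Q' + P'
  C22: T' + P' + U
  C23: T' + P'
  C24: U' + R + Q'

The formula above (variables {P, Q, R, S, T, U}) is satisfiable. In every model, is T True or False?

Suppose T = 1.
(Q) alone gives Q = 1.
(R') alone gives R = 0.
Now (R) is unsatisfied and unit — conflict.
So every satisfying assignment has T = False.

False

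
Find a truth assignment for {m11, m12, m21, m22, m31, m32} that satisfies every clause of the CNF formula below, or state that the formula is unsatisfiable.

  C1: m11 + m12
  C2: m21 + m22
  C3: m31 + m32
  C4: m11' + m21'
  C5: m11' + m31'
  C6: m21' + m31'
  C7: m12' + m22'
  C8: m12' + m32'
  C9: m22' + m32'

Try m11 = 1.
From the singleton clause (m21'), m21 = 0.
From the singleton clause (m22), m22 = 1.
From the singleton clause (m31'), m31 = 0.
From the singleton clause (m32), m32 = 1.
That conflicts with the unit clause (m32').
That branch fails; take m11 = 0 instead.
From the singleton clause (m12), m12 = 1.
From the singleton clause (m22'), m22 = 0.
From the singleton clause (m21), m21 = 1.
From the singleton clause (m31'), m31 = 0.
From the singleton clause (m32), m32 = 1.
That conflicts with the unit clause (m32').
Both values of m11 lead to a conflict.

UNSATISFIABLE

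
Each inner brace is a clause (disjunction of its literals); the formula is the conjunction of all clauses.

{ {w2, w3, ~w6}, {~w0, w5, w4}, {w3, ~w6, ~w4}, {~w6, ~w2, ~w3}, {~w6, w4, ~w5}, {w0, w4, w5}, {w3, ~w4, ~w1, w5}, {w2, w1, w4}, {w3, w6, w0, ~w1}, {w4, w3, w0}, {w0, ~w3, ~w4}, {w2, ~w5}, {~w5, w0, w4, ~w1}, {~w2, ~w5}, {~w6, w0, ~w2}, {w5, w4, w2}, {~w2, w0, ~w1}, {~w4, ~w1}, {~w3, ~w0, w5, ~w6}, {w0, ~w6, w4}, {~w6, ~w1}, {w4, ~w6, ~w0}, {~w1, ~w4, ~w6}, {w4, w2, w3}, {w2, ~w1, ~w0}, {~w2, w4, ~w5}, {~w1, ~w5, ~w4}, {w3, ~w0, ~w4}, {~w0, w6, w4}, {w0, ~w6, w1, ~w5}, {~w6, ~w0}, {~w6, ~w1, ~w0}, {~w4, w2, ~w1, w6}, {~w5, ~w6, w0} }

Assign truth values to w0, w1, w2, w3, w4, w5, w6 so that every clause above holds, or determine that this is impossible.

w0: 1, w1: 0, w2: 0, w3: 1, w4: 1, w5: 0, w6: 0

Branch on w2: set w2 = 0.
(~w5) alone gives w5 = 0.
(w4) alone gives w4 = 1.
(~w1) alone gives w1 = 0.
Branch on w3: set w3 = 1.
(w0) alone gives w0 = 1.
(~w6) alone gives w6 = 0.
This assignment satisfies each clause.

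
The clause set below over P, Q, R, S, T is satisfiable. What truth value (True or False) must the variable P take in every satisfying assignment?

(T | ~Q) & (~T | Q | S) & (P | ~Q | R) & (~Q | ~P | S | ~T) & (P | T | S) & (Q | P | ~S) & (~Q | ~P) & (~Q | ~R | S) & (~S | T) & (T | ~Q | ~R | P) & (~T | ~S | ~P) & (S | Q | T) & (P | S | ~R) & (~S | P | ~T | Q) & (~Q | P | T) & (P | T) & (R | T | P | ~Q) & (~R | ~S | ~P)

False

Suppose P = 1.
The clause (~Q) is unit, so Q = 0.
Branch on T: set T = 0.
The clause (~S) is unit, so S = 0.
But (S) is also a unit clause — contradiction.
Undo T and try T = 1.
The clause (S) is unit, so S = 1.
But (~S) is also a unit clause — contradiction.
Both values of T lead to a conflict.
So every satisfying assignment has P = False.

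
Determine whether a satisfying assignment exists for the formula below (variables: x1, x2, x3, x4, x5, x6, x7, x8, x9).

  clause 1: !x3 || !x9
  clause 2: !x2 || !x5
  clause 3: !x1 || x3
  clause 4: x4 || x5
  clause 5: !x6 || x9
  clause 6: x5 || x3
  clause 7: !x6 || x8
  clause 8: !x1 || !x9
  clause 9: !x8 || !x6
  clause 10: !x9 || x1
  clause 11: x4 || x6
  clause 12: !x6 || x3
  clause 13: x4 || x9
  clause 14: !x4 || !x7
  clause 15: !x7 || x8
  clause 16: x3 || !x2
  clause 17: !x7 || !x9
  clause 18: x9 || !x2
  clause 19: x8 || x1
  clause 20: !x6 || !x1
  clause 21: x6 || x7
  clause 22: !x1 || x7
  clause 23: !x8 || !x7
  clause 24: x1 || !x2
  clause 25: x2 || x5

Case x3 = false:
Unit clause (!x1) forces x1 = false.
Unit clause (x5) forces x5 = true.
Unit clause (!x2) forces x2 = false.
Unit clause (!x9) forces x9 = false.
Unit clause (!x6) forces x6 = false.
Unit clause (x4) forces x4 = true.
Unit clause (!x7) forces x7 = false.
That conflicts with the unit clause (x7).
So x3 must be the other value — set x3 = true.
Unit clause (!x9) forces x9 = false.
Unit clause (!x6) forces x6 = false.
Unit clause (x4) forces x4 = true.
Unit clause (!x7) forces x7 = false.
That conflicts with the unit clause (x7).
Both values of x3 lead to a conflict.
No assignment satisfies every clause.

No, unsatisfiable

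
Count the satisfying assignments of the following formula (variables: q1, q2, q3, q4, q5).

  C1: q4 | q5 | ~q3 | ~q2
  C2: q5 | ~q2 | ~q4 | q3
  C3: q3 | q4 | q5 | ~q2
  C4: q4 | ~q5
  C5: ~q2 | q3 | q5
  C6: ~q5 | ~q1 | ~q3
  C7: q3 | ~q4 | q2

There are 2^5 = 32 truth assignments over (q1, q2, q3, q4, q5).
Split on q5. With q5 = 1, the clauses containing q5 are satisfied and ~q5 drops from the rest; 4 of the 2^4 = 16 assignments to the other variables satisfy what remains.
With q5 = 0, by the same count on the reduced clause set, 8 assignments work.
(One model: q1=F, q2=F, q3=F, q4=F, q5=F.)
Total: 4 + 8 = 12.

12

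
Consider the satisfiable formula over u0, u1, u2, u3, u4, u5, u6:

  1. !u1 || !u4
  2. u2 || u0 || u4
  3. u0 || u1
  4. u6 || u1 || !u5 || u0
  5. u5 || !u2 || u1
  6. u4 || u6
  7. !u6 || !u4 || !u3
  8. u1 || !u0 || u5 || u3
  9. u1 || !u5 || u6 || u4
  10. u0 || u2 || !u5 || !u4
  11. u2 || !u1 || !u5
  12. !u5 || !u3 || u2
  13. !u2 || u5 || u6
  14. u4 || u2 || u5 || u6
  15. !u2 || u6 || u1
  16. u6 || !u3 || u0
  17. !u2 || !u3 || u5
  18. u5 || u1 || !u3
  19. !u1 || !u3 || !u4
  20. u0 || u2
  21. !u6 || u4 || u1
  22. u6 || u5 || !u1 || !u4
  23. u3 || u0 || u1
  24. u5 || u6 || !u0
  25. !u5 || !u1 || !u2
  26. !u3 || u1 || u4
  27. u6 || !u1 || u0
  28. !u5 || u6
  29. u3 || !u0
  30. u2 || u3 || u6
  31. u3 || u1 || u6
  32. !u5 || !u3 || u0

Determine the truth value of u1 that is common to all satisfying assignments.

True

Suppose u1 = false.
(u0) alone gives u0 = true.
(u3) alone gives u3 = true.
(u5) alone gives u5 = true.
(u2) alone gives u2 = true.
(u6) alone gives u6 = true.
(!u4) alone gives u4 = false.
That conflicts with the unit clause (u4).
So every satisfying assignment has u1 = True.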